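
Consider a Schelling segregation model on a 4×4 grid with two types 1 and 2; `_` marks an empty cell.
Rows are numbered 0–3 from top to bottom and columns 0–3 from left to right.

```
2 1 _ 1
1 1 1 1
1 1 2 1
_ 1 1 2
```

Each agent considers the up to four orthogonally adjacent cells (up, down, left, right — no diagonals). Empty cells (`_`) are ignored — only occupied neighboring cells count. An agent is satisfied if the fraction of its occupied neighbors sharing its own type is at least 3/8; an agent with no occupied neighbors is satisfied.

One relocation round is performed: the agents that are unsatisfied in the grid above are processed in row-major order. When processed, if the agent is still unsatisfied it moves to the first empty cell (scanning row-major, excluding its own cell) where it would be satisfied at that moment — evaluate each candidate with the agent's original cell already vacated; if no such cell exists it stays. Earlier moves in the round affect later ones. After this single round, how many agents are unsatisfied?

2

Initially unsatisfied (in order): (0,0), (2,2), (2,3), (3,2), (3,3).
  (0,0): no empty cell satisfies it; stays.
  (2,2): no empty cell satisfies it; stays.
  (2,3) → (0,2).
  (3,2) → (3,0).
  (3,3): now satisfied by earlier moves; stays.
Resulting grid:
2 1 1 1
1 1 1 1
1 1 2 _
1 1 _ 2
Unsatisfied now: (0,0), (2,2).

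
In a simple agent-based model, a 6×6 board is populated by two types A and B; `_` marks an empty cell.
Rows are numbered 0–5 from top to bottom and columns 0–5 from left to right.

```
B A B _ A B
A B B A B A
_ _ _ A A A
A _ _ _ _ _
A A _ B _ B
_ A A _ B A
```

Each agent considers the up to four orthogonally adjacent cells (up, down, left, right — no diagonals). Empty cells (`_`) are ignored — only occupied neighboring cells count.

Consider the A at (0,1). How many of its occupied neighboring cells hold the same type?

0

Occupied neighbors of (0,1): (1,1)=B, (0,0)=B, (0,2)=B.
Same type (A): 0 of 3.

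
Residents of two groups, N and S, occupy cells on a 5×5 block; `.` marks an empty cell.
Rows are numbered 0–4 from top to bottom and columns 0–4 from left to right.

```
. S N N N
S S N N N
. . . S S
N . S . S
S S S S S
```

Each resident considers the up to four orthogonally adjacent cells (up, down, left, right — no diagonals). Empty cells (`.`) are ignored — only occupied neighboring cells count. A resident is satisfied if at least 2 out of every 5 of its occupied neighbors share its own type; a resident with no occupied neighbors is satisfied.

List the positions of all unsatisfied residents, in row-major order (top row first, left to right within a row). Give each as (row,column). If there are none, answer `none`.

(3,0)

Row 0: (0,1)S 1/2 satisfied · (0,2)N 2/3 satisfied · (0,3)N 3/3 satisfied · (0,4)N 2/2 satisfied
Row 1: (1,0)S 1/1 satisfied · (1,1)S 2/3 satisfied · (1,2)N 2/3 satisfied · (1,3)N 3/4 satisfied · (1,4)N 2/3 satisfied
Row 2: (2,3)S 1/2 satisfied · (2,4)S 2/3 satisfied
Row 3: (3,0)N 0/1 not · (3,2)S 1/1 satisfied · (3,4)S 2/2 satisfied
Row 4: (4,0)S 1/2 satisfied · (4,1)S 2/2 satisfied · (4,2)S 3/3 satisfied · (4,3)S 2/2 satisfied · (4,4)S 2/2 satisfied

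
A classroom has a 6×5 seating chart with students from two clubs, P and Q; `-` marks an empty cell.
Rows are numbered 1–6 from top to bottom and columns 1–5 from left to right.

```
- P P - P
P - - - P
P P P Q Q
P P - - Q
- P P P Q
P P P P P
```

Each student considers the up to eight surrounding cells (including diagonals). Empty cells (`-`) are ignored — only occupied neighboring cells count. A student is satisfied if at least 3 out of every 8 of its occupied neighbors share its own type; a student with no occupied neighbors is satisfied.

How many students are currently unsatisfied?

2

(1,2)P 2/2 ✓
(1,3)P 1/1 ✓
(1,5)P 1/1 ✓
(2,1)P 3/3 ✓
(2,5)P 1/3 ✗
(3,1)P 4/4 ✓
(3,2)P 5/5 ✓
(3,3)P 2/3 ✓
(3,4)Q 2/4 ✓
(3,5)Q 2/3 ✓
(4,1)P 4/4 ✓
(4,2)P 6/6 ✓
(4,5)Q 3/4 ✓
(5,2)P 6/6 ✓
(5,3)P 6/6 ✓
(5,4)P 4/6 ✓
(5,5)Q 1/4 ✗
(6,1)P 2/2 ✓
(6,2)P 4/4 ✓
(6,3)P 5/5 ✓
(6,4)P 4/5 ✓
(6,5)P 2/3 ✓
Unsatisfied: (2,5), (5,5) — 2 in total.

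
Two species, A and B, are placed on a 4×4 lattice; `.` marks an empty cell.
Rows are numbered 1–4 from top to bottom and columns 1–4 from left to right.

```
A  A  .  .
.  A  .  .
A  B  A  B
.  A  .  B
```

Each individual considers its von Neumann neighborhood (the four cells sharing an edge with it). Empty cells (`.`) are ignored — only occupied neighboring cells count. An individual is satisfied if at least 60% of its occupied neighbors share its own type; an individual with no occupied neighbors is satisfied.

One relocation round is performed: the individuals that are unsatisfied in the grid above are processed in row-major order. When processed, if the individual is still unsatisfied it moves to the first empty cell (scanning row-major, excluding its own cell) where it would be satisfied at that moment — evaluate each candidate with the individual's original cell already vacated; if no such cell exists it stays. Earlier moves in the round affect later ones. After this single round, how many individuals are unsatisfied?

Initially unsatisfied (in order): (2,2), (3,1), (3,2), (3,3), (3,4), (4,2).
  (2,2) → (1,3).
  (3,1) → (1,4).
  (3,2) → (3,1).
  (3,3) → (2,2).
  (3,4): now satisfied by earlier moves; stays.
  (4,2): now satisfied by earlier moves; stays.
Resulting grid:
A A A A
. A . .
B . . B
. A . B
All satisfied now.

0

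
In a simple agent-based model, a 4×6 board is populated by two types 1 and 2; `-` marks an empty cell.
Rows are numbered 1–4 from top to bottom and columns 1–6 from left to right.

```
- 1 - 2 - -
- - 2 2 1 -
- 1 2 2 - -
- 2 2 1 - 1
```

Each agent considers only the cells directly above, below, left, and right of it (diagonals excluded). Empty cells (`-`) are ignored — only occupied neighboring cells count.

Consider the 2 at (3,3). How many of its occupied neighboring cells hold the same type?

Occupied neighbors of (3,3): (2,3)=2, (4,3)=2, (3,2)=1, (3,4)=2.
Same type (2): 3 of 4.

3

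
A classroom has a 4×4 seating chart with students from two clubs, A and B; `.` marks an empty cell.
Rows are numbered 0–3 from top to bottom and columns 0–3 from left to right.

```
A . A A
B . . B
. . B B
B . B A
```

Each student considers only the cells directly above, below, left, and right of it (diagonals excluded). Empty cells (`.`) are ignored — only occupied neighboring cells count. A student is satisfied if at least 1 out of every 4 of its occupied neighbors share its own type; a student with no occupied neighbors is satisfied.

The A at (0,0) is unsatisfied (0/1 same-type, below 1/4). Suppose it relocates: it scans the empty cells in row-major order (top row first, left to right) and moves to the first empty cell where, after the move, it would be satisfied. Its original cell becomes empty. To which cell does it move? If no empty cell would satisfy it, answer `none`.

Vacating (0,0). Empty cells in order:
  (0,1): 1/1 same-type → satisfied — stop here.

(0,1)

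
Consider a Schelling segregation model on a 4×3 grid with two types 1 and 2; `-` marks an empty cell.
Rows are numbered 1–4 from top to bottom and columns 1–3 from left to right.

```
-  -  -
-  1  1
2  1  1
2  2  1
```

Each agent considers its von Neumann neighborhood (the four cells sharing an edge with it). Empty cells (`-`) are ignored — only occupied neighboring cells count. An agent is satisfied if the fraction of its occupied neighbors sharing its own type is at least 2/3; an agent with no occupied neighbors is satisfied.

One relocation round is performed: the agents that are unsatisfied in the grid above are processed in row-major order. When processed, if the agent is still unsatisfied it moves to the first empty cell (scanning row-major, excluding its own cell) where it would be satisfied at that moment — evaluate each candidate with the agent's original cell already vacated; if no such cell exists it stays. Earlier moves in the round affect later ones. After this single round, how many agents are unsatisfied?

1

Initially unsatisfied (in order): (3,1), (3,2), (4,2), (4,3).
  (3,1) → (1,1).
  (3,2): now satisfied by earlier moves; stays.
  (4,2): no empty cell satisfies it; stays.
  (4,3) → (1,3).
Resulting grid:
2 - 1
- 1 1
- 1 1
2 2 -
Unsatisfied now: (4,2).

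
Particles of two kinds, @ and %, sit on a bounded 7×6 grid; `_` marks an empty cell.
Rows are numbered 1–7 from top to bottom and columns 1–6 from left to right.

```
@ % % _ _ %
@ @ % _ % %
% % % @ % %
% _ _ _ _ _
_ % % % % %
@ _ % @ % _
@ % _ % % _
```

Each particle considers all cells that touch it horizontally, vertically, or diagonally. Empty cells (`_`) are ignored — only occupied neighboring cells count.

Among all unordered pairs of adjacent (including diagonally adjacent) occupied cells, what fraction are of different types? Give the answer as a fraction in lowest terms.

Scan each occupied cell's neighbors to the right and below (and the two forward diagonals) so each pair is counted once.
Row 1: @(1,1)–%(1,2)≠ @(1,1)–@(2,1)= @(1,1)–@(2,2)= %(1,2)–%(1,3)= %(1,2)–@(2,2)≠ %(1,2)–%(2,3)= %(1,2)–@(2,1)≠ %(1,3)–%(2,3)= %(1,3)–@(2,2)≠ %(1,6)–%(2,6)= %(1,6)–%(2,5)=  → 4/11 unlike.
Row 2: @(2,1)–@(2,2)= @(2,1)–%(3,1)≠ @(2,1)–%(3,2)≠ @(2,2)–%(2,3)≠ @(2,2)–%(3,2)≠ @(2,2)–%(3,3)≠ @(2,2)–%(3,1)≠ %(2,3)–%(3,3)= %(2,3)–@(3,4)≠ %(2,3)–%(3,2)= %(2,5)–%(2,6)= %(2,5)–%(3,5)= %(2,5)–%(3,6)= %(2,5)–@(3,4)≠ %(2,6)–%(3,6)= %(2,6)–%(3,5)=  → 8/16 unlike.
Row 3: %(3,1)–%(3,2)= %(3,1)–%(4,1)= %(3,2)–%(3,3)= %(3,2)–%(4,1)= %(3,3)–@(3,4)≠ @(3,4)–%(3,5)≠ %(3,5)–%(3,6)=  → 2/7 unlike.
Row 4: %(4,1)–%(5,2)=  → 0/1 unlike.
Row 5: %(5,2)–%(5,3)= %(5,2)–%(6,3)= %(5,2)–@(6,1)≠ %(5,3)–%(5,4)= %(5,3)–%(6,3)= %(5,3)–@(6,4)≠ %(5,4)–%(5,5)= %(5,4)–@(6,4)≠ %(5,4)–%(6,5)= %(5,4)–%(6,3)= %(5,5)–%(5,6)= %(5,5)–%(6,5)= %(5,5)–@(6,4)≠ %(5,6)–%(6,5)=  → 4/14 unlike.
Row 6: @(6,1)–@(7,1)= @(6,1)–%(7,2)≠ %(6,3)–@(6,4)≠ %(6,3)–%(7,4)= %(6,3)–%(7,2)= @(6,4)–%(6,5)≠ @(6,4)–%(7,4)≠ @(6,4)–%(7,5)≠ %(6,5)–%(7,5)= %(6,5)–%(7,4)=  → 5/10 unlike.
Row 7: @(7,1)–%(7,2)≠ %(7,4)–%(7,5)=  → 1/2 unlike.
Total adjacent occupied pairs: 61; unlike-type pairs: 24.
24/61 is already in lowest terms.

24/61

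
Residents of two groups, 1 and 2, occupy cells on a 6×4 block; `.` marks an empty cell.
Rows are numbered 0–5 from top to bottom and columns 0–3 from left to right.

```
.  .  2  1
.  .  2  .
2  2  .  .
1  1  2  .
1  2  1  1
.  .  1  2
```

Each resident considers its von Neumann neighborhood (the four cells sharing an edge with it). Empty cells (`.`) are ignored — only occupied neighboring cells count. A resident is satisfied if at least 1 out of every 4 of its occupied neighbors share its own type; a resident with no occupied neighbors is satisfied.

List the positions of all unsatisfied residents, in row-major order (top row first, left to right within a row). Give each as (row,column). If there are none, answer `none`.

(0,3), (3,2), (4,1), (5,3)

Row 0: (0,2)2 1/2 ok · (0,3)1 0/1 unhappy
Row 1: (1,2)2 1/1 ok
Row 2: (2,0)2 1/2 ok · (2,1)2 1/2 ok
Row 3: (3,0)1 2/3 ok · (3,1)1 1/4 ok · (3,2)2 0/2 unhappy
Row 4: (4,0)1 1/2 ok · (4,1)2 0/3 unhappy · (4,2)1 2/4 ok · (4,3)1 1/2 ok
Row 5: (5,2)1 1/2 ok · (5,3)2 0/2 unhappy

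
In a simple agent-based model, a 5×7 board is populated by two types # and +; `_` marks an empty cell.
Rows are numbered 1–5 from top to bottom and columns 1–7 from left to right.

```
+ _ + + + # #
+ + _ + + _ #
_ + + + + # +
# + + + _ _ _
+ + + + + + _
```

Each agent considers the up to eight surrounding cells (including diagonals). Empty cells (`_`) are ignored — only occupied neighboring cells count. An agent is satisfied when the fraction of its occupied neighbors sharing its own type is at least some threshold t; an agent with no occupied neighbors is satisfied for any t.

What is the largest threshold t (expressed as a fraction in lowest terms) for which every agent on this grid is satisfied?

0/1

Row 1: (1,1)+ 2/2 · (1,3)+ 3/3 · (1,4)+ 4/4 · (1,5)+ 3/4 · (1,6)# 2/4 · (1,7)# 2/2
Row 2: (2,1)+ 3/3 · (2,2)+ 5/5 · (2,4)+ 7/7 · (2,5)+ 5/7 · (2,7)# 3/4
Row 3: (3,2)+ 5/6 · (3,3)+ 7/7 · (3,4)+ 6/6 · (3,5)+ 4/5 · (3,6)# 1/4 · (3,7)+ 0/2
Row 4: (4,1)# 0/4 · (4,2)+ 6/7 · (4,3)+ 8/8 · (4,4)+ 7/7
Row 5: (5,1)+ 2/3 · (5,2)+ 4/5 · (5,3)+ 5/5 · (5,4)+ 4/4 · (5,5)+ 3/3 · (5,6)+ 1/1
The smallest same-type fraction is 0/2 at (3,7), which reduces to 0/1. Any threshold above that leaves this agent unsatisfied.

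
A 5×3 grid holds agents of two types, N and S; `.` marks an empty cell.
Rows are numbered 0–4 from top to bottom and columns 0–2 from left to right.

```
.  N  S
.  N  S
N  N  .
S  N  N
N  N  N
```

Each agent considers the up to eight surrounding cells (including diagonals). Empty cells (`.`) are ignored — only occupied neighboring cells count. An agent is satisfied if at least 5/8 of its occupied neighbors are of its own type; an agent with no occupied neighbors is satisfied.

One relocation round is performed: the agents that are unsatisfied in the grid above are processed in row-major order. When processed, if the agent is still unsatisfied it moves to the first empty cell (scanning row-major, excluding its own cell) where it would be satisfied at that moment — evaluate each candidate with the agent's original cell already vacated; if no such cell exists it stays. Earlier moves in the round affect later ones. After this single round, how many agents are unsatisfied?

Initially unsatisfied (in order): (0,1), (0,2), (1,1), (1,2), (3,0).
  (0,1) → (0,0).
  (0,2): no empty cell satisfies it; stays.
  (1,1) → (1,0).
  (1,2): no empty cell satisfies it; stays.
  (3,0): no empty cell satisfies it; stays.
Resulting grid:
N . S
N . S
N N .
S N N
N N N
Unsatisfied now: (1,2), (3,0).

2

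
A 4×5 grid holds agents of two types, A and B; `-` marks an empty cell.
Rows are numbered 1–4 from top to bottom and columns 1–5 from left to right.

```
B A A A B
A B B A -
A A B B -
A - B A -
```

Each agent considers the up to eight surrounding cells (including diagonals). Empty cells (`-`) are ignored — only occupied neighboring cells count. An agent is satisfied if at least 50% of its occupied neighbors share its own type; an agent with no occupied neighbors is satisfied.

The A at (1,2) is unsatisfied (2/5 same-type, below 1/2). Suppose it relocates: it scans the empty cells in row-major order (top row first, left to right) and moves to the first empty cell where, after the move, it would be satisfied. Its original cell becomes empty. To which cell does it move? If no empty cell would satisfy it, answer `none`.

(2,5)

Vacating (1,2). Empty cells in order:
  (2,5): 2/4 same-type → satisfied — stop here.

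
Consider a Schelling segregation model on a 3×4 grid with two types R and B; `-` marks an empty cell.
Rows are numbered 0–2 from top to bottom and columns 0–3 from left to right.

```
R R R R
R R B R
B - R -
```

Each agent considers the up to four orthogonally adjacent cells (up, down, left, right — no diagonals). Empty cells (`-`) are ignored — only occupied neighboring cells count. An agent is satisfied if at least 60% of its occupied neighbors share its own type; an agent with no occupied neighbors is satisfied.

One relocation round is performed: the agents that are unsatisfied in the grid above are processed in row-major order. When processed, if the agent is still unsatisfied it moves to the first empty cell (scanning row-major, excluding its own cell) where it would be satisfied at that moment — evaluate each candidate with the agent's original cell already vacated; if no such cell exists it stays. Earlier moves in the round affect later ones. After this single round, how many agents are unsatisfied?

Initially unsatisfied (in order): (1,2), (1,3), (2,0), (2,2).
  (1,2): no empty cell satisfies it; stays.
  (1,3) → (2,1).
  (2,0): no empty cell satisfies it; stays.
  (2,2) → (2,3).
Resulting grid:
R R R R
R R B -
B R - R
Unsatisfied now: (1,2), (2,0), (2,1).

3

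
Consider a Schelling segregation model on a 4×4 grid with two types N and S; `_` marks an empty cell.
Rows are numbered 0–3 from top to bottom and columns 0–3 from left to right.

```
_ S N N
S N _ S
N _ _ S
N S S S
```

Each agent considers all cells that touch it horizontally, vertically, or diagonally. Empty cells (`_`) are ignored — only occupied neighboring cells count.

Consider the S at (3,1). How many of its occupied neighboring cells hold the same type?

Occupied neighbors of (3,1): (2,0)=N, (3,0)=N, (3,2)=S.
Same type (S): 1 of 3.

1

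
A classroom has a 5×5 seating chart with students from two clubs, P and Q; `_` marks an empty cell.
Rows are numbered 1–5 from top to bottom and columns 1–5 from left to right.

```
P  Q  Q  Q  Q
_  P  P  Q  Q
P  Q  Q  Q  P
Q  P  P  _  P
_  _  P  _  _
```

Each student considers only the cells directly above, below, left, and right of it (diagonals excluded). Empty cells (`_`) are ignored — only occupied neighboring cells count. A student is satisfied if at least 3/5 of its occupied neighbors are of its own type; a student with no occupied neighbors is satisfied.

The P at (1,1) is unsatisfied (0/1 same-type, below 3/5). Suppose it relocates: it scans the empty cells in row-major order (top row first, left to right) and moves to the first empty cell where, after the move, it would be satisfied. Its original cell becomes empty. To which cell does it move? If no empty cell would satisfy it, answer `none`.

(2,1)

Vacating (1,1). Empty cells in order:
  (2,1): 2/2 same-type → satisfied — stop here.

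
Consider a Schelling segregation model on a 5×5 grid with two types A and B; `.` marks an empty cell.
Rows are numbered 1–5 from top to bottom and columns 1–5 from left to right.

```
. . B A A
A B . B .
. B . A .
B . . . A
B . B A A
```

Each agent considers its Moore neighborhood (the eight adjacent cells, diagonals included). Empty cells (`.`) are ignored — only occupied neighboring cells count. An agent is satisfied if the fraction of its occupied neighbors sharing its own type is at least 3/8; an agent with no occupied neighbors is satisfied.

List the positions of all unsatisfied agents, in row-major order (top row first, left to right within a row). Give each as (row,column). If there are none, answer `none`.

Row 1: (1,3)B 2/3 satisfied · (1,4)A 1/3 not · (1,5)A 1/2 satisfied
Row 2: (2,1)A 0/2 not · (2,2)B 2/3 satisfied · (2,4)B 1/4 not
Row 3: (3,2)B 2/3 satisfied · (3,4)A 1/2 satisfied
Row 4: (4,1)B 2/2 satisfied · (4,5)A 3/3 satisfied
Row 5: (5,1)B 1/1 satisfied · (5,3)B 0/1 not · (5,4)A 2/3 satisfied · (5,5)A 2/2 satisfied

(1,4), (2,1), (2,4), (5,3)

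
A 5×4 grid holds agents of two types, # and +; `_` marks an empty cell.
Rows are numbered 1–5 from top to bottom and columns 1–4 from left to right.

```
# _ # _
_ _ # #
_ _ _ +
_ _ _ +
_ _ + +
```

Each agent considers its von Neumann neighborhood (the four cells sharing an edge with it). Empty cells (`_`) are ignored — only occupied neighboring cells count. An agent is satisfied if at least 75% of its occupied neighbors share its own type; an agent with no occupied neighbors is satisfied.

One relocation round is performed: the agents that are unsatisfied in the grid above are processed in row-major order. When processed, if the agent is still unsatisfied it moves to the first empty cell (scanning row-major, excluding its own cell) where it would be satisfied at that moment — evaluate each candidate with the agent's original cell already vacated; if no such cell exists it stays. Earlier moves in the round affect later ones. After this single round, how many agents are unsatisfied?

0

Initially unsatisfied (in order): (2,4), (3,4).
  (2,4) → (1,2).
  (3,4): now satisfied by earlier moves; stays.
Resulting grid:
# # # _
_ _ # _
_ _ _ +
_ _ _ +
_ _ + +
All satisfied now.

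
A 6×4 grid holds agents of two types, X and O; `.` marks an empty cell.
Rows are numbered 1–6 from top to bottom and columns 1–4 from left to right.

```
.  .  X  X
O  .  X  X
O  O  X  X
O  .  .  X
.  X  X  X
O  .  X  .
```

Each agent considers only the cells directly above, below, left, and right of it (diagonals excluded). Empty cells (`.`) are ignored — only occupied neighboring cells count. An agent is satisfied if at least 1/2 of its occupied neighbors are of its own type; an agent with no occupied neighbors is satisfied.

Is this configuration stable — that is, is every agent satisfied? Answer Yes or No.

Row 1: (1,3)X 2/2 satisfied · (1,4)X 2/2 satisfied
Row 2: (2,1)O 1/1 satisfied · (2,3)X 3/3 satisfied · (2,4)X 3/3 satisfied
Row 3: (3,1)O 3/3 satisfied · (3,2)O 1/2 satisfied · (3,3)X 2/3 satisfied · (3,4)X 3/3 satisfied
Row 4: (4,1)O 1/1 satisfied · (4,4)X 2/2 satisfied
Row 5: (5,2)X 1/1 satisfied · (5,3)X 3/3 satisfied · (5,4)X 2/2 satisfied
Row 6: (6,1)O 0/0 satisfied · (6,3)X 1/1 satisfied
All meet the threshold, so the configuration is stable.

Yes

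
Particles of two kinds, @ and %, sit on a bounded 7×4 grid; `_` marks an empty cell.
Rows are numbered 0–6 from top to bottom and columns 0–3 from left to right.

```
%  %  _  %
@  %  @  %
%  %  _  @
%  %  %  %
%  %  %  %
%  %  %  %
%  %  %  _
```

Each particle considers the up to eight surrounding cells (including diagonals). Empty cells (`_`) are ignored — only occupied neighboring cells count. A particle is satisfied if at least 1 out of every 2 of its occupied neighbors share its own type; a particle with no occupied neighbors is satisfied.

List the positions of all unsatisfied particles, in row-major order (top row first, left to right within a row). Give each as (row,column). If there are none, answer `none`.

(1,0), (1,2), (1,3), (2,3)

(0,0)% 2/3 satisfied
(0,1)% 2/4 satisfied
(0,3)% 1/2 satisfied
(1,0)@ 0/5 not
(1,1)% 4/6 satisfied
(1,2)@ 1/6 not
(1,3)% 1/3 not
(2,0)% 4/5 satisfied
(2,1)% 5/7 satisfied
(2,3)@ 1/4 not
(3,0)% 5/5 satisfied
(3,1)% 7/7 satisfied
(3,2)% 6/7 satisfied
(3,3)% 3/4 satisfied
(4,0)% 5/5 satisfied
(4,1)% 8/8 satisfied
(4,2)% 8/8 satisfied
(4,3)% 5/5 satisfied
(5,0)% 5/5 satisfied
(5,1)% 8/8 satisfied
(5,2)% 7/7 satisfied
(5,3)% 4/4 satisfied
(6,0)% 3/3 satisfied
(6,1)% 5/5 satisfied
(6,2)% 4/4 satisfied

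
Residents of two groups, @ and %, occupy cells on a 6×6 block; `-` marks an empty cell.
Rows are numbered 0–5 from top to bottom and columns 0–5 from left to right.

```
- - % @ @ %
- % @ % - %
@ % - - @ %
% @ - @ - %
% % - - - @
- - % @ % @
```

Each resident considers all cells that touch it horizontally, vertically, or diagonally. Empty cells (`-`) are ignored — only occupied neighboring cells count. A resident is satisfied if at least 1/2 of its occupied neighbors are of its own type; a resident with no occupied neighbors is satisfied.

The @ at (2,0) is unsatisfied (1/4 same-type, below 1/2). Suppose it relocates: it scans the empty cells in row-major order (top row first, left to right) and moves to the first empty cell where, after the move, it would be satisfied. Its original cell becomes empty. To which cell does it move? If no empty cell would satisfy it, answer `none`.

(2,2)

Vacating (2,0). Empty cells in order:
  (0,0): 0/1 same-type → still unsatisfied.
  (0,1): 1/3 same-type → still unsatisfied.
  (1,0): 0/2 same-type → still unsatisfied.
  (1,4): 3/7 same-type → still unsatisfied.
  (2,2): 3/6 same-type → satisfied — stop here.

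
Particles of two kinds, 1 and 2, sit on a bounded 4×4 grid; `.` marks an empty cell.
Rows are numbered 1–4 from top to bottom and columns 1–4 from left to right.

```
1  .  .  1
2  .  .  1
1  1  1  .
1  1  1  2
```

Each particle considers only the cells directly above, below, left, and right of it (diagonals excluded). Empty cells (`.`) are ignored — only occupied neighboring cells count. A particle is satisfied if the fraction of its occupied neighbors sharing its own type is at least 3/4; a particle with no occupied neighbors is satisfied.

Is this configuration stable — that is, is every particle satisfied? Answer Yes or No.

Row 1: (1,1)1 0/1 ✗ · (1,4)1 1/1 ✓
Row 2: (2,1)2 0/2 ✗ · (2,4)1 1/1 ✓
Row 3: (3,1)1 2/3 ✗ · (3,2)1 3/3 ✓ · (3,3)1 2/2 ✓
Row 4: (4,1)1 2/2 ✓ · (4,2)1 3/3 ✓ · (4,3)1 2/3 ✗ · (4,4)2 0/1 ✗
For instance (1,1) has only 0/1 same-type neighbors, below 3/4.

No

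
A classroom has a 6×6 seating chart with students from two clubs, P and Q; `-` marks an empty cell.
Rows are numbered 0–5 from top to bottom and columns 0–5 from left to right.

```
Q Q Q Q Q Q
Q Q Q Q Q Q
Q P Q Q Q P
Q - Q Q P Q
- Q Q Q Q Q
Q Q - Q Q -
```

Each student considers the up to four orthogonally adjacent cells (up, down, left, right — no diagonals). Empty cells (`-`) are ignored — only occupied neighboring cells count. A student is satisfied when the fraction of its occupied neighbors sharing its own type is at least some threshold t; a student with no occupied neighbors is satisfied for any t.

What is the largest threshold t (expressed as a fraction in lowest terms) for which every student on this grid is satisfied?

0/1

(0,0)Q 2/2
(0,1)Q 3/3
(0,2)Q 3/3
(0,3)Q 3/3
(0,4)Q 3/3
(0,5)Q 2/2
(1,0)Q 3/3
(1,1)Q 3/4
(1,2)Q 4/4
(1,3)Q 4/4
(1,4)Q 4/4
(1,5)Q 2/3
(2,0)Q 2/3
(2,1)P 0/3
(2,2)Q 3/4
(2,3)Q 4/4
(2,4)Q 2/4
(2,5)P 0/3
(3,0)Q 1/1
(3,2)Q 3/3
(3,3)Q 3/4
(3,4)P 0/4
(3,5)Q 1/3
(4,1)Q 2/2
(4,2)Q 3/3
(4,3)Q 4/4
(4,4)Q 3/4
(4,5)Q 2/2
(5,0)Q 1/1
(5,1)Q 2/2
(5,3)Q 2/2
(5,4)Q 2/2
The smallest same-type fraction is 0/3 at (2,1), which reduces to 0/1. Any threshold above that leaves this student unsatisfied.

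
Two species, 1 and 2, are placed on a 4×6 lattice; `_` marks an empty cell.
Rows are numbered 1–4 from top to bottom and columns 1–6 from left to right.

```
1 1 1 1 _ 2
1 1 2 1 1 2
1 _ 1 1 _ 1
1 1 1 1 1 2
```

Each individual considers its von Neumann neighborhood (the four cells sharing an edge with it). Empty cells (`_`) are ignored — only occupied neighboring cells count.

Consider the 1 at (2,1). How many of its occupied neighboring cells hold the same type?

Occupied neighbors of (2,1): (1,1)=1, (3,1)=1, (2,2)=1.
Same type (1): 3 of 3.

3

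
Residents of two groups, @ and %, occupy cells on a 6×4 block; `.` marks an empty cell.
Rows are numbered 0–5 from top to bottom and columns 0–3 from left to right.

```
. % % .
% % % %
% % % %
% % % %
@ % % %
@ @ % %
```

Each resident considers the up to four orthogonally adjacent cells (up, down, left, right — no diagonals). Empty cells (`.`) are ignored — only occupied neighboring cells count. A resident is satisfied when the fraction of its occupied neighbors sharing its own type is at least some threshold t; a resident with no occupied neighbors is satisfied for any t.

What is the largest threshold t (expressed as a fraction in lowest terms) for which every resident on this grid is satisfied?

Row 0: (0,1)% 2/2 · (0,2)% 2/2
Row 1: (1,0)% 2/2 · (1,1)% 4/4 · (1,2)% 4/4 · (1,3)% 2/2
Row 2: (2,0)% 3/3 · (2,1)% 4/4 · (2,2)% 4/4 · (2,3)% 3/3
Row 3: (3,0)% 2/3 · (3,1)% 4/4 · (3,2)% 4/4 · (3,3)% 3/3
Row 4: (4,0)@ 1/3 · (4,1)% 2/4 · (4,2)% 4/4 · (4,3)% 3/3
Row 5: (5,0)@ 2/2 · (5,1)@ 1/3 · (5,2)% 2/3 · (5,3)% 2/2
The smallest same-type fraction is 1/3 at (4,0), which reduces to 1/3. Any threshold above that leaves this resident unsatisfied.

1/3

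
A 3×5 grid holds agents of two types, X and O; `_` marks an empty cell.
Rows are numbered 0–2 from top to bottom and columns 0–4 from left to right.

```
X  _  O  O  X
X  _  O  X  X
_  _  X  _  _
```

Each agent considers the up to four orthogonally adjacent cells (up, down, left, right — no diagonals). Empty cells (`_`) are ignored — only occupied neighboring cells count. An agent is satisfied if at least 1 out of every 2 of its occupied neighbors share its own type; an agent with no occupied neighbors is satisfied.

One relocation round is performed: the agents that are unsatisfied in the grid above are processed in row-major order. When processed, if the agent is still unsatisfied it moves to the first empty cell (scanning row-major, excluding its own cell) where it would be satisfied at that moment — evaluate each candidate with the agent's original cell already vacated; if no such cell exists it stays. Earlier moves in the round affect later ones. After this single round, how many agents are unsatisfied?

Initially unsatisfied (in order): (0,3), (1,2), (1,3), (2,2).
  (0,3) → (0,1).
  (1,2) → (1,1).
  (1,3): now satisfied by earlier moves; stays.
  (2,2): now satisfied by earlier moves; stays.
Resulting grid:
X O O _ X
X O _ X X
_ _ X _ _
All satisfied now.

0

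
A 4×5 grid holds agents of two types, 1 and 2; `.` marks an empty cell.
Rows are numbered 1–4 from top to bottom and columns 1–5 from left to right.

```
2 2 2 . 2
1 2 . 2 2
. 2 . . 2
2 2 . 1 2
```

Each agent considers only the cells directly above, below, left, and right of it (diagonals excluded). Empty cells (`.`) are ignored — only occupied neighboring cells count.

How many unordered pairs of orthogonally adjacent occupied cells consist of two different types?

3

Scan each occupied cell's neighbors to the right and below so each pair is counted once.
Row 1: 2(1,1)–2(1,2)= 2(1,1)–1(2,1)≠ 2(1,2)–2(1,3)= 2(1,2)–2(2,2)= 2(1,5)–2(2,5)=  → 1/5 unlike.
Row 2: 1(2,1)–2(2,2)≠ 2(2,2)–2(3,2)= 2(2,4)–2(2,5)= 2(2,5)–2(3,5)=  → 1/4 unlike.
Row 3: 2(3,2)–2(4,2)= 2(3,5)–2(4,5)=  → 0/2 unlike.
Row 4: 2(4,1)–2(4,2)= 1(4,4)–2(4,5)≠  → 1/2 unlike.
Total adjacent occupied pairs: 13; unlike-type pairs: 3.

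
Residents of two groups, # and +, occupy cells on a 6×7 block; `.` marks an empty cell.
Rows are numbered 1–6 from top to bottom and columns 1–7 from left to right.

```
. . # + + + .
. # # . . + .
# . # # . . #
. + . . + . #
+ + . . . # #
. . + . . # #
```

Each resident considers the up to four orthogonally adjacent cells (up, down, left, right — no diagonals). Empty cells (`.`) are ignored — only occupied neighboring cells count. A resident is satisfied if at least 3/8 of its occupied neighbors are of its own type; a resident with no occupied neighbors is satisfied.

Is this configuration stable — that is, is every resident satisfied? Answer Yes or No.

Row 1: (1,3)# 1/2 ok · (1,4)+ 1/2 ok · (1,5)+ 2/2 ok · (1,6)+ 2/2 ok
Row 2: (2,2)# 1/1 ok · (2,3)# 3/3 ok · (2,6)+ 1/1 ok
Row 3: (3,1)# 0/0 ok · (3,3)# 2/2 ok · (3,4)# 1/1 ok · (3,7)# 1/1 ok
Row 4: (4,2)+ 1/1 ok · (4,5)+ 0/0 ok · (4,7)# 2/2 ok
Row 5: (5,1)+ 1/1 ok · (5,2)+ 2/2 ok · (5,6)# 2/2 ok · (5,7)# 3/3 ok
Row 6: (6,3)+ 0/0 ok · (6,6)# 2/2 ok · (6,7)# 2/2 ok
All meet the threshold, so the configuration is stable.

Yes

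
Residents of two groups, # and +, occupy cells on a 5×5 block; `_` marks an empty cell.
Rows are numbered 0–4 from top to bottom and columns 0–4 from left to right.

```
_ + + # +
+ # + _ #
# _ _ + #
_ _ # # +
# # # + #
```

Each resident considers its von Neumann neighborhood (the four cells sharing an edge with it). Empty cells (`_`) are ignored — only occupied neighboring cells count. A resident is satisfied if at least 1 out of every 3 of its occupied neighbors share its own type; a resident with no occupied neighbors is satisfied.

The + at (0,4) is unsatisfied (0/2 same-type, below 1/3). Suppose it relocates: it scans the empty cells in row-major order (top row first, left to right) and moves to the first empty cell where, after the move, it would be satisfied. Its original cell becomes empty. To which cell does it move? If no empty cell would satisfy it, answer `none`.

(0,0)

Vacating (0,4). Empty cells in order:
  (0,0): 2/2 same-type → satisfied — stop here.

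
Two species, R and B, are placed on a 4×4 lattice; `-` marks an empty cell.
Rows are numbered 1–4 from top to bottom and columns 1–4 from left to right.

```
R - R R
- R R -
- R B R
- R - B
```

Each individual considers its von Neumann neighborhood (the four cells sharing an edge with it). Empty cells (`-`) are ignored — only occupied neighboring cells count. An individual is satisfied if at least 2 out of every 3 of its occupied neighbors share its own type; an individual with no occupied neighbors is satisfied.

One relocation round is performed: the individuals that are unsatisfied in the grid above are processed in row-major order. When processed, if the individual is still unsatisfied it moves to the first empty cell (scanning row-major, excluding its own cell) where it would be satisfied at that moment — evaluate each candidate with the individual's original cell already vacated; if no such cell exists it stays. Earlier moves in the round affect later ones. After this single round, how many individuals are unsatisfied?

1

Initially unsatisfied (in order): (3,3), (3,4), (4,4).
  (3,3): no empty cell satisfies it; stays.
  (3,4) → (1,2).
  (4,4): now satisfied by earlier moves; stays.
Resulting grid:
R R R R
- R R -
- R B -
- R - B
Unsatisfied now: (3,3).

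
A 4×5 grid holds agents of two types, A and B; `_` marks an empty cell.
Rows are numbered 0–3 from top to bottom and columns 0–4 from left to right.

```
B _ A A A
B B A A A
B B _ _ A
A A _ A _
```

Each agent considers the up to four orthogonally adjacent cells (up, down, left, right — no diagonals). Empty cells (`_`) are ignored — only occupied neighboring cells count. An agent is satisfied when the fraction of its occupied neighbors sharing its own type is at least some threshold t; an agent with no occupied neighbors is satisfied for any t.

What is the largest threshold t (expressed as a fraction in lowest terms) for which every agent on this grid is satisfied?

(0,0)B 1/1
(0,2)A 2/2
(0,3)A 3/3
(0,4)A 2/2
(1,0)B 3/3
(1,1)B 2/3
(1,2)A 2/3
(1,3)A 3/3
(1,4)A 3/3
(2,0)B 2/3
(2,1)B 2/3
(2,4)A 1/1
(3,0)A 1/2
(3,1)A 1/2
(3,3)A — no occupied neighbors
The smallest same-type fraction is 1/2 at (3,0), which reduces to 1/2. Any threshold above that leaves this agent unsatisfied.

1/2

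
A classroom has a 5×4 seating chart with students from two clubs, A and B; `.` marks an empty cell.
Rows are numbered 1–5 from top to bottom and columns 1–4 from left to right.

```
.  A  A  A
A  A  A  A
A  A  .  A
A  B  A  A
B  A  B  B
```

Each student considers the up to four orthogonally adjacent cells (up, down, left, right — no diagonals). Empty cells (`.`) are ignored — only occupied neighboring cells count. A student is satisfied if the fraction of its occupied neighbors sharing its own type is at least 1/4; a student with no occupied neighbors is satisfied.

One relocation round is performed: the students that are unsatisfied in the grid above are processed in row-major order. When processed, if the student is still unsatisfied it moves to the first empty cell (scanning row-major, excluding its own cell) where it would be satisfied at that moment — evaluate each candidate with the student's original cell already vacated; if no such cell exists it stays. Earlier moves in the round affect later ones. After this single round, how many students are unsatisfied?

Initially unsatisfied (in order): (4,2), (5,1), (5,2).
  (4,2): no empty cell satisfies it; stays.
  (5,1): no empty cell satisfies it; stays.
  (5,2) → (1,1).
Resulting grid:
A A A A
A A A A
A A . A
A B A A
B . B B
Unsatisfied now: (4,2), (5,1).

2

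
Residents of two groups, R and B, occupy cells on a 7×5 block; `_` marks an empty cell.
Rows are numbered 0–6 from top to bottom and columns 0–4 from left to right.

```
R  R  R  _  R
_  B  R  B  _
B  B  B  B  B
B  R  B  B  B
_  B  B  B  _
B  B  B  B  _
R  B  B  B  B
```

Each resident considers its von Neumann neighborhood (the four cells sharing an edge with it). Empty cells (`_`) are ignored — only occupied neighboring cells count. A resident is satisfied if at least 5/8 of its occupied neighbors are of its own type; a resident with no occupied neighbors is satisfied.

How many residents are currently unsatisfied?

(0,0)R 1/1 satisfied
(0,1)R 2/3 satisfied
(0,2)R 2/2 satisfied
(0,4)R 0/0 satisfied
(1,1)B 1/3 not
(1,2)R 1/4 not
(1,3)B 1/2 not
(2,0)B 2/2 satisfied
(2,1)B 3/4 satisfied
(2,2)B 3/4 satisfied
(2,3)B 4/4 satisfied
(2,4)B 2/2 satisfied
(3,0)B 1/2 not
(3,1)R 0/4 not
(3,2)B 3/4 satisfied
(3,3)B 4/4 satisfied
(3,4)B 2/2 satisfied
(4,1)B 2/3 satisfied
(4,2)B 4/4 satisfied
(4,3)B 3/3 satisfied
(5,0)B 1/2 not
(5,1)B 4/4 satisfied
(5,2)B 4/4 satisfied
(5,3)B 3/3 satisfied
(6,0)R 0/2 not
(6,1)B 2/3 satisfied
(6,2)B 3/3 satisfied
(6,3)B 3/3 satisfied
(6,4)B 1/1 satisfied
Unsatisfied: (1,1), (1,2), (1,3), (3,0), (3,1), (5,0), (6,0) — 7 in total.

7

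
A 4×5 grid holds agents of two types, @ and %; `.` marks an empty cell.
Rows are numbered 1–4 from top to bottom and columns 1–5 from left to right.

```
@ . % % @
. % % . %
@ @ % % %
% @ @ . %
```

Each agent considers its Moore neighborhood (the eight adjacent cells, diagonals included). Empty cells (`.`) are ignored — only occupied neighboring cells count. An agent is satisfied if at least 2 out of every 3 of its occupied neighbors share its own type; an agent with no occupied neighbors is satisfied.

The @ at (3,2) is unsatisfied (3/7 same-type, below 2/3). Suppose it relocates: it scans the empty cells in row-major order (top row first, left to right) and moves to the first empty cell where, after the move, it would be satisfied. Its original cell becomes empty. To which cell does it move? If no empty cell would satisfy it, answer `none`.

(2,1)

Vacating (3,2). Empty cells in order:
  (1,2): 1/4 same-type → still unsatisfied.
  (2,1): 2/3 same-type → satisfied — stop here.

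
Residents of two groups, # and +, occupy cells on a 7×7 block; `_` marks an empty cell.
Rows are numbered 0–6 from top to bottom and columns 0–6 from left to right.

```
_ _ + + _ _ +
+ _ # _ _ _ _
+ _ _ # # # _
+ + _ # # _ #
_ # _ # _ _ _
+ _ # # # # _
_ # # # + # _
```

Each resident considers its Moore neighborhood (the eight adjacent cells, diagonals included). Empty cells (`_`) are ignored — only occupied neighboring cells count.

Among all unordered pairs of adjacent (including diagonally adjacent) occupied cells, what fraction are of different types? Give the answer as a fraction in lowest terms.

Scan each occupied cell's neighbors to the right and below (and the two forward diagonals) so each pair is counted once.
From row 0: 2 unlike of 3 pairs (running 2/3).
From row 1: 0 unlike of 2 pairs (running 2/5).
From row 2: 0 unlike of 10 pairs (running 2/15).
From row 3: 2 unlike of 6 pairs (running 4/21).
From row 4: 1 unlike of 5 pairs (running 5/26).
From row 5: 4 unlike of 15 pairs (running 9/41).
From row 6: 2 unlike of 4 pairs (running 11/45).
Total adjacent occupied pairs: 45; unlike-type pairs: 11.
11/45 is already in lowest terms.

11/45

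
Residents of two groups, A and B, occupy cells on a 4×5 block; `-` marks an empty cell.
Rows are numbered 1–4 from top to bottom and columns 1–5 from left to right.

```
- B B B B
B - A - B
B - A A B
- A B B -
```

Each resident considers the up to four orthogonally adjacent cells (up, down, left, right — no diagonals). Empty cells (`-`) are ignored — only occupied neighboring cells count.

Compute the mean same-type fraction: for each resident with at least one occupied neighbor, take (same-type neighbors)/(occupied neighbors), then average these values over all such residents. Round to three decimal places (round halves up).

0.679

(1,2)B 1/1
(1,3)B 2/3
(1,4)B 2/2
(1,5)B 2/2
(2,1)B 1/1
(2,3)A 1/2
(2,5)B 2/2
(3,1)B 1/1
(3,3)A 2/3
(3,4)A 1/3
(3,5)B 1/2
(4,2)A 0/1
(4,3)B 1/3
(4,4)B 1/2
Sum over 14 residents: 1/1 + 2/3 + 2/2 + 2/2 + 1/1 + 1/2 + 2/2 + 1/1 + 2/3 + 1/3 + 1/2 + 0/1 + 1/3 + 1/2 = 19/2; mean = 19/2 ÷ 14 = 19/28 = 0.678571… → 0.679.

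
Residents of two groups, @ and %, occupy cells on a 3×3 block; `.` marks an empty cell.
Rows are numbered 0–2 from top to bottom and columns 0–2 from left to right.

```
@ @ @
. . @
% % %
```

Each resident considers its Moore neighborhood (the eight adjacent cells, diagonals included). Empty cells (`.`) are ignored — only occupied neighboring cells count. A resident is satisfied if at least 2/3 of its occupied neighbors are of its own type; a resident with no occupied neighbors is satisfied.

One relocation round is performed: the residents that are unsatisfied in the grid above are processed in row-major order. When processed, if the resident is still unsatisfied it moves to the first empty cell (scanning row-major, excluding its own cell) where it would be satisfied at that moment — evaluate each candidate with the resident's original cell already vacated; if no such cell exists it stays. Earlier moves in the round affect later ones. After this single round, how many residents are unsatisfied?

2

Initially unsatisfied (in order): (1,2), (2,2).
  (1,2): no empty cell satisfies it; stays.
  (2,2): no empty cell satisfies it; stays.
Resulting grid:
@ @ @
. . @
% % %
Unsatisfied now: (1,2), (2,2).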